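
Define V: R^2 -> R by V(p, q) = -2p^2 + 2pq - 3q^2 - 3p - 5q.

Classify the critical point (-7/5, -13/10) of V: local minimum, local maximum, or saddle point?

local maximum

The Hessian of V is constant: H = [[-4, 2], [2, -6]].
det(H) = (-4)·(-6) − 2² = 20.
det(H) > 0 and tr(H) = -10 < 0, so H is negative definite and the point is a local maximum.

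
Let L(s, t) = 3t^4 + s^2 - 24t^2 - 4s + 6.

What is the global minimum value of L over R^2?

-46

L(s,t) separates as P(s) + Q(t) + 6, so its minimum is min P + min Q + 6.
P'(s) = 2s - 4 vanishes at s ∈ {2}; Q'(t) = 12t(t - 2)(t + 2) vanishes at t ∈ {-2, 0, 2}.
Local minima of P (where P''>0): P(2)=-4. Local minima of Q: Q(-2)=-48, Q(2)=-48.
So the global minimum of L is P(2) + Q(-2) + 6 = -4 − 48 + 6 = -46, attained at (2, -2).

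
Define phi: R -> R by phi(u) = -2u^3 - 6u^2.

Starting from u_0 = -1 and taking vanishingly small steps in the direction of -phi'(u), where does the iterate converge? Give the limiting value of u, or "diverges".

phi'(u) = -6u(u + 2), so phi'(-1) = 6.
Gradient descent moves in the -phi' direction, i.e. u is decreasing.
The nearest critical point in that direction is u = -2, where phi'' = 12 > 0 (a local minimum). The iterate converges there.

-2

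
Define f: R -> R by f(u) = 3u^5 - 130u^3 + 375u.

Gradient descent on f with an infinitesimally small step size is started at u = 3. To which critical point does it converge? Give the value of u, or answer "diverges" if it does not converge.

5

f'(u) = 15(u - 5)(u - 1)(u + 1)(u + 5), so f'(3) = -1920.
Gradient descent moves in the -f' direction, i.e. u is increasing.
The nearest critical point in that direction is u = 5, where f'' = 3600 > 0 (a local minimum). The iterate converges there.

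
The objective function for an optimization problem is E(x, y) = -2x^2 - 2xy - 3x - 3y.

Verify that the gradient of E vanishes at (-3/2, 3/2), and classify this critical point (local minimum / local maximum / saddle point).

saddle point

∇E = (-4x - 2y - 3, -2x - 3); substituting (-3/2, 3/2) gives ∇E = (0, 0), so (-3/2, 3/2) is indeed a critical point.
The Hessian of E is constant: H = [[-4, -2], [-2, 0]].
det(H) = (-4)·0 − (-2)² = -4.
Since det(H) < 0, H is indefinite and the critical point is a saddle point.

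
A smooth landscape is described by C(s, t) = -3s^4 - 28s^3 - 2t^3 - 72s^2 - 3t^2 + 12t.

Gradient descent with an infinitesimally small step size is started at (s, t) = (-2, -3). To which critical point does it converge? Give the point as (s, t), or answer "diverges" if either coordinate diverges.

C is separable, so gradient descent decouples: s follows -∂C/∂s, t follows -∂C/∂t.
∂C/∂s = -12s(s + 3)(s + 4); at s=-2 this is 48, so s decreases.
∂C/∂t = -6(t - 1)(t + 2); at t=-3 this is -24, so t increases.
s converges to its nearest critical value -3 (a local min of the s-part); t converges to -2. The iterate converges to (-3, -2).

(-3, -2)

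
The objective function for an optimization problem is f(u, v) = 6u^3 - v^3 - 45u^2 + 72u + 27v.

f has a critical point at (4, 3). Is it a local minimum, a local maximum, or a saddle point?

saddle point

The mixed partial ∂²f/∂u∂v is 0, so the Hessian at any point is diag(f_uu, f_vv) = diag(18(2u - 5), -6v).
At (4, 3): H = diag(54, -18).
The eigenvalues have opposite signs, so H is indefinite: a saddle point.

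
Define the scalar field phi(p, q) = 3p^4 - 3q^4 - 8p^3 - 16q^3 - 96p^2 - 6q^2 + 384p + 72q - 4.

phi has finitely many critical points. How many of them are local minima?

phi separates as a function of p plus a function of q, so ∇phi=0 decouples.
∂phi/∂p = 12(p - 4)(p - 2)(p + 4) = 0 at p ∈ {-4, 2, 4}; ∂phi/∂q = -12(q - 1)(q + 2)(q + 3) = 0 at q ∈ {-3, -2, 1}.
The Hessian is diagonal: diag(phi_pp, phi_qq). Second derivatives: phi_pp(-4)=576, phi_pp(2)=-144, phi_pp(4)=192; phi_qq(-3)=-48, phi_qq(-2)=36, phi_qq(1)=-144.
Local minima occur where both diagonal entries positive: (-4, -2), (4, -2). Count: 2.

2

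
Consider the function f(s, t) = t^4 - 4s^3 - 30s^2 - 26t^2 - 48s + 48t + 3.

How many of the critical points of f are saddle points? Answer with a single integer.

f separates as a function of s plus a function of t, so ∇f=0 decouples.
∂f/∂s = -12(s + 1)(s + 4) = 0 at s ∈ {-4, -1}; ∂f/∂t = 4(t - 3)(t - 1)(t + 4) = 0 at t ∈ {-4, 1, 3}.
The Hessian is diagonal: diag(f_ss, f_tt). Second derivatives: f_ss(-4)=36, f_ss(-1)=-36; f_tt(-4)=140, f_tt(1)=-40, f_tt(3)=56.
Saddle points occur where the two diagonal entries have opposite signs: (-4, 1), (-1, -4), (-1, 3). Count: 3.

3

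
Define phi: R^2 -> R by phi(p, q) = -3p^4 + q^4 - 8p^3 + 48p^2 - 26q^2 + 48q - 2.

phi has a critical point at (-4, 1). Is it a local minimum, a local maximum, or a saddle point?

The mixed partial ∂²phi/∂p∂q is 0, so the Hessian at any point is diag(phi_pp, phi_qq) = diag(12(-3p^2 - 4p + 8), 4(3q^2 - 13)).
At (-4, 1): H = diag(-288, -40).
Both eigenvalues are negative, so H is negative definite: a local maximum.

local maximum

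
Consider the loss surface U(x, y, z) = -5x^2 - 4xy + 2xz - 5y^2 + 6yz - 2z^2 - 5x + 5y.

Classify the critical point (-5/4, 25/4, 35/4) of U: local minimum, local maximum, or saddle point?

The Hessian is constant: H = [[-10, -4, 2], [-4, -10, 6], [2, 6, -4]].
Leading principal minors: Δ₁ = -10, Δ₂ = 84, Δ₃ = -32.
The minors alternate sign starting negative (−, +, −), so H is negative definite: a local maximum.

local maximum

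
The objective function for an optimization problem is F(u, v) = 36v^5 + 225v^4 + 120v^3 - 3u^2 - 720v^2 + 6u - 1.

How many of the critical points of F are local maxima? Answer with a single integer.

F separates as a function of u plus a function of v, so ∇F=0 decouples.
∂F/∂u = -6(u - 1) = 0 at u ∈ {1}; ∂F/∂v = 180v(v - 1)(v + 2)(v + 4) = 0 at v ∈ {-4, -2, 0, 1}.
The Hessian is diagonal: diag(F_uu, F_vv). Second derivatives: F_uu(1)=-6; F_vv(-4)=-7200, F_vv(-2)=2160, F_vv(0)=-1440, F_vv(1)=2700.
Local maxima occur where both diagonal entries negative: (1, -4), (1, 0). Count: 2.

2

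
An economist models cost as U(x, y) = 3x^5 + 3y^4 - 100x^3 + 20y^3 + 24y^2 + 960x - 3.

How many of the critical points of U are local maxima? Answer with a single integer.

2

U separates as a function of x plus a function of y, so ∇U=0 decouples.
∂U/∂x = 15(x - 4)(x - 2)(x + 2)(x + 4) = 0 at x ∈ {-4, -2, 2, 4}; ∂U/∂y = 12y(y + 1)(y + 4) = 0 at y ∈ {-4, -1, 0}.
The Hessian is diagonal: diag(U_xx, U_yy). Second derivatives: U_xx(-4)=-1440, U_xx(-2)=720, U_xx(2)=-720, U_xx(4)=1440; U_yy(-4)=144, U_yy(-1)=-36, U_yy(0)=48.
Local maxima occur where both diagonal entries negative: (-4, -1), (2, -1). Count: 2.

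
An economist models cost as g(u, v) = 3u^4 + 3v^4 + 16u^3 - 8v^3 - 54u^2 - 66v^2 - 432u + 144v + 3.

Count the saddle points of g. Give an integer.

4

g separates as a function of u plus a function of v, so ∇g=0 decouples.
∂g/∂u = 12(u - 3)(u + 3)(u + 4) = 0 at u ∈ {-4, -3, 3}; ∂g/∂v = 12(v - 4)(v - 1)(v + 3) = 0 at v ∈ {-3, 1, 4}.
The Hessian is diagonal: diag(g_uu, g_vv). Second derivatives: g_uu(-4)=84, g_uu(-3)=-72, g_uu(3)=504; g_vv(-3)=336, g_vv(1)=-144, g_vv(4)=252.
Saddle points occur where the two diagonal entries have opposite signs: (-4, 1), (-3, -3), (-3, 4), (3, 1). Count: 4.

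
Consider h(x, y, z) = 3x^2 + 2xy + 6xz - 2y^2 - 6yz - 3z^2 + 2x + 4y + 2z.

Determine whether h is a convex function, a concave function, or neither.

neither

h is quadratic, so its Hessian is the constant matrix H = [[6, 2, 6], [2, -4, -6], [6, -6, -6]].
Leading principal minors: 6, -28, -48.
Neither pattern holds ⇒ H is indefinite ⇒ neither convex nor concave.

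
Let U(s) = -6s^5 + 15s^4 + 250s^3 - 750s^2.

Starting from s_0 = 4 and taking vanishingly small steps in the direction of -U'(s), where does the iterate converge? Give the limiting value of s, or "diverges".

U'(s) = -30s(s - 5)(s - 2)(s + 5), so U'(4) = 2160.
Gradient descent moves in the -U' direction, i.e. s is decreasing.
The nearest critical point in that direction is s = 2, where U'' = 1260 > 0 (a local minimum). The iterate converges there.

2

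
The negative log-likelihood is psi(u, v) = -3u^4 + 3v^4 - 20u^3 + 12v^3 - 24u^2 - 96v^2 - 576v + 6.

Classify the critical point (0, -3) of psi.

local maximum

The mixed partial ∂²psi/∂u∂v is 0, so the Hessian at any point is diag(psi_uu, psi_vv) = diag(-12(3u^2 + 10u + 4), 12(3v^2 + 6v - 16)).
At (0, -3): H = diag(-48, -84).
Both eigenvalues are negative, so H is negative definite: a local maximum.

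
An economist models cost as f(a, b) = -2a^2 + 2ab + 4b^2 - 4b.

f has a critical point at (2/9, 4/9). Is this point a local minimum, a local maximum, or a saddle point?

saddle point

The Hessian of f is constant: H = [[-4, 2], [2, 8]].
det(H) = (-4)·8 − 2² = -36.
Since det(H) < 0, H is indefinite and the critical point is a saddle point.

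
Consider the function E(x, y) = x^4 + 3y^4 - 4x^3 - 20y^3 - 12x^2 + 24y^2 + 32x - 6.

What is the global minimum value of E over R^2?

E(x,y) separates as P(x) + Q(y) − 6, so its minimum is min P + min Q − 6.
P'(x) = 4(x - 4)(x - 1)(x + 2) vanishes at x ∈ {-2, 1, 4}; Q'(y) = 12y(y - 4)(y - 1) vanishes at y ∈ {0, 1, 4}.
Local minima of P (where P''>0): P(-2)=-64, P(4)=-64. Local minima of Q: Q(0)=0, Q(4)=-128.
So the global minimum of E is P(-2) + Q(4) − 6 = -64 − 128 − 6 = -198, attained at (-2, 4).

-198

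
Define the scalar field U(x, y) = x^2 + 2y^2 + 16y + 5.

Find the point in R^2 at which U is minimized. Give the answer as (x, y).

U(x,y) separates as P(x) + Q(y) + 5, so its minimum is min P + min Q + 5.
P'(x) = 2x vanishes at x ∈ {0}; Q'(y) = 4y + 16 vanishes at y ∈ {-4}.
Local minima of P (where P''>0): P(0)=0. Local minima of Q: Q(-4)=-32.
So the global minimum of U is P(0) + Q(-4) + 5 = 0 − 32 + 5 = -27, attained at (0, -4).

(0, -4)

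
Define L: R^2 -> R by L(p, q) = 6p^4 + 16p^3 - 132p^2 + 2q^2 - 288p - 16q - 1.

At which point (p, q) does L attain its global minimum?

(3, 4)

L(p,q) separates as A(p) + B(q) − 1, so its minimum is min A + min B − 1.
A'(p) = 24(p - 3)(p + 1)(p + 4) vanishes at p ∈ {-4, -1, 3}; B'(q) = 4q - 16 vanishes at q ∈ {4}.
Local minima of A (where A''>0): A(-4)=-448, A(3)=-1134. Local minima of B: B(4)=-32.
So the global minimum of L is A(3) + B(4) − 1 = -1134 − 32 − 1 = -1167, attained at (3, 4).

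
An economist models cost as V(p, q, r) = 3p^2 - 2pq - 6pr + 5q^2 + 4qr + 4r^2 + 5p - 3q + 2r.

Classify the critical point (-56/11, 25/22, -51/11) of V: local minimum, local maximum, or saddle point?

local minimum

The Hessian is constant: H = [[6, -2, -6], [-2, 10, 4], [-6, 4, 8]].
Leading principal minors: Δ₁ = 6, Δ₂ = 56, Δ₃ = 88.
All leading minors are positive, so H is positive definite: a local minimum.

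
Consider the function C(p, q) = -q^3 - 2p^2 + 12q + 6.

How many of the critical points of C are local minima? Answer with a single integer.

0

C separates as a function of p plus a function of q, so ∇C=0 decouples.
∂C/∂p = -4p = 0 at p ∈ {0}; ∂C/∂q = -3(q - 2)(q + 2) = 0 at q ∈ {-2, 2}.
The Hessian is diagonal: diag(C_pp, C_qq). Second derivatives: C_pp(0)=-4; C_qq(-2)=12, C_qq(2)=-12.
Local minima occur where both diagonal entries positive: none. Count: 0.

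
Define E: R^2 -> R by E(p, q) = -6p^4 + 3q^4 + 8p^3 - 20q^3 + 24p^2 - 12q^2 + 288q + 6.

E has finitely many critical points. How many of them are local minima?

E separates as a function of p plus a function of q, so ∇E=0 decouples.
∂E/∂p = -24p(p - 2)(p + 1) = 0 at p ∈ {-1, 0, 2}; ∂E/∂q = 12(q - 4)(q - 3)(q + 2) = 0 at q ∈ {-2, 3, 4}.
The Hessian is diagonal: diag(E_pp, E_qq). Second derivatives: E_pp(-1)=-72, E_pp(0)=48, E_pp(2)=-144; E_qq(-2)=360, E_qq(3)=-60, E_qq(4)=72.
Local minima occur where both diagonal entries positive: (0, -2), (0, 4). Count: 2.

2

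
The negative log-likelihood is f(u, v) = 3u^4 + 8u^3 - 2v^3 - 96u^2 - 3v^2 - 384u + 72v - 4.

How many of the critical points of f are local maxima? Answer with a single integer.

1

f separates as a function of u plus a function of v, so ∇f=0 decouples.
∂f/∂u = 12(u - 4)(u + 2)(u + 4) = 0 at u ∈ {-4, -2, 4}; ∂f/∂v = -6(v - 3)(v + 4) = 0 at v ∈ {-4, 3}.
The Hessian is diagonal: diag(f_uu, f_vv). Second derivatives: f_uu(-4)=192, f_uu(-2)=-144, f_uu(4)=576; f_vv(-4)=42, f_vv(3)=-42.
Local maxima occur where both diagonal entries negative: (-2, 3). Count: 1.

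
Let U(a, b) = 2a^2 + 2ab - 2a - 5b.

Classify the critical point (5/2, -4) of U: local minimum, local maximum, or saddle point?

saddle point

The Hessian of U is constant: H = [[4, 2], [2, 0]].
det(H) = 4·0 − 2² = -4.
Since det(H) < 0, H is indefinite and the critical point is a saddle point.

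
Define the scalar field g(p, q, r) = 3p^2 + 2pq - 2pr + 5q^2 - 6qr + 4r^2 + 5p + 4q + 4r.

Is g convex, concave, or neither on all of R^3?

convex

g is quadratic, so its Hessian is the constant matrix H = [[6, 2, -2], [2, 10, -6], [-2, -6, 8]].
Leading principal minors: 6, 56, 240.
All positive ⇒ H ≻ 0 ⇒ convex.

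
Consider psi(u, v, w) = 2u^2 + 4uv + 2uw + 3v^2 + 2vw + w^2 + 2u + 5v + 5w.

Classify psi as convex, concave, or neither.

convex

psi is quadratic, so its Hessian is the constant matrix H = [[4, 4, 2], [4, 6, 2], [2, 2, 2]].
Leading principal minors: 4, 8, 8.
All positive ⇒ H ≻ 0 ⇒ convex.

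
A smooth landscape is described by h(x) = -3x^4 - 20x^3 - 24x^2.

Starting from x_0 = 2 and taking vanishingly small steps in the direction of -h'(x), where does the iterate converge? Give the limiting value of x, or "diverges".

diverges

h'(x) = -12x(x + 1)(x + 4), so h'(2) = -432.
Gradient descent moves in the -h' direction, i.e. x is increasing.
There is no critical point above x=2, and h' keeps the same sign, so the iterate runs off to +∞.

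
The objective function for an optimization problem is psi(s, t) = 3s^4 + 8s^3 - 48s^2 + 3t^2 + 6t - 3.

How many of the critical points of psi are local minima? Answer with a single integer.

psi separates as a function of s plus a function of t, so ∇psi=0 decouples.
∂psi/∂s = 12s(s - 2)(s + 4) = 0 at s ∈ {-4, 0, 2}; ∂psi/∂t = 6(t + 1) = 0 at t ∈ {-1}.
The Hessian is diagonal: diag(psi_ss, psi_tt). Second derivatives: psi_ss(-4)=288, psi_ss(0)=-96, psi_ss(2)=144; psi_tt(-1)=6.
Local minima occur where both diagonal entries positive: (-4, -1), (2, -1). Count: 2.

2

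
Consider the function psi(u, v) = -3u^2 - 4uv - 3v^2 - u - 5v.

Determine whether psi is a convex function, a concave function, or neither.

psi is quadratic, so its Hessian is the constant matrix H = [[-6, -4], [-4, -6]].
det(H) = 20, tr(H) = -12.
det(H) > 0 and tr(H) < 0, so H is negative definite everywhere: concave.

concave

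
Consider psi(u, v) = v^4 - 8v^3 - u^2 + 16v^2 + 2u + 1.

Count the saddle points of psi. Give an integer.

psi separates as a function of u plus a function of v, so ∇psi=0 decouples.
∂psi/∂u = -2(u - 1) = 0 at u ∈ {1}; ∂psi/∂v = 4v(v - 4)(v - 2) = 0 at v ∈ {0, 2, 4}.
The Hessian is diagonal: diag(psi_uu, psi_vv). Second derivatives: psi_uu(1)=-2; psi_vv(0)=32, psi_vv(2)=-16, psi_vv(4)=32.
Saddle points occur where the two diagonal entries have opposite signs: (1, 0), (1, 4). Count: 2.

2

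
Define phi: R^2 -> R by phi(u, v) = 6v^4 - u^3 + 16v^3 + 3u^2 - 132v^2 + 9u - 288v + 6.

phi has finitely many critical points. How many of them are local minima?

phi separates as a function of u plus a function of v, so ∇phi=0 decouples.
∂phi/∂u = -3(u - 3)(u + 1) = 0 at u ∈ {-1, 3}; ∂phi/∂v = 24(v - 3)(v + 1)(v + 4) = 0 at v ∈ {-4, -1, 3}.
The Hessian is diagonal: diag(phi_uu, phi_vv). Second derivatives: phi_uu(-1)=12, phi_uu(3)=-12; phi_vv(-4)=504, phi_vv(-1)=-288, phi_vv(3)=672.
Local minima occur where both diagonal entries positive: (-1, -4), (-1, 3). Count: 2.

2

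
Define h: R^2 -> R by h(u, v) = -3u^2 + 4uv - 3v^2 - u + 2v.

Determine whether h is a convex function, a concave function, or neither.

concave

h is quadratic, so its Hessian is the constant matrix H = [[-6, 4], [4, -6]].
det(H) = 20, tr(H) = -12.
det(H) > 0 and tr(H) < 0, so H is negative definite everywhere: concave.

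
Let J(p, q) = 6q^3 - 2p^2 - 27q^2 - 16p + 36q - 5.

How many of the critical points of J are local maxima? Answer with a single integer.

J separates as a function of p plus a function of q, so ∇J=0 decouples.
∂J/∂p = -4(p + 4) = 0 at p ∈ {-4}; ∂J/∂q = 18(q - 2)(q - 1) = 0 at q ∈ {1, 2}.
The Hessian is diagonal: diag(J_pp, J_qq). Second derivatives: J_pp(-4)=-4; J_qq(1)=-18, J_qq(2)=18.
Local maxima occur where both diagonal entries negative: (-4, 1). Count: 1.

1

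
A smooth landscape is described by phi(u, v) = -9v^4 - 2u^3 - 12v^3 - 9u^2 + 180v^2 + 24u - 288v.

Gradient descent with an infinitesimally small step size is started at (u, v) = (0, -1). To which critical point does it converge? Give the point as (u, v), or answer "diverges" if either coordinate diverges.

(-4, 1)

phi is separable, so gradient descent decouples: u follows -∂phi/∂u, v follows -∂phi/∂v.
∂phi/∂u = -6(u - 1)(u + 4); at u=0 this is 24, so u decreases.
∂phi/∂v = -36(v - 2)(v - 1)(v + 4); at v=-1 this is -648, so v increases.
u converges to its nearest critical value -4 (a local min of the u-part); v converges to 1. The iterate converges to (-4, 1).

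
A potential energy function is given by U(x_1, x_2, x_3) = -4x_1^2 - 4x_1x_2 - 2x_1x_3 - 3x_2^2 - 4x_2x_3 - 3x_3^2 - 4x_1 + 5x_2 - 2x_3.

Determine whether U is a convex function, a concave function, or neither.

U is quadratic, so its Hessian is the constant matrix H = [[-8, -4, -2], [-4, -6, -4], [-2, -4, -6]].
Leading principal minors: -8, 32, -104.
Signs alternate −, +, − ⇒ H ≺ 0 ⇒ concave.

concave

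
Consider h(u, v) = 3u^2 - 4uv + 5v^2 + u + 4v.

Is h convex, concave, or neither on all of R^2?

h is quadratic, so its Hessian is the constant matrix H = [[6, -4], [-4, 10]].
det(H) = 44, tr(H) = 16.
det(H) > 0 and tr(H) > 0, so H is positive definite everywhere: convex.

convex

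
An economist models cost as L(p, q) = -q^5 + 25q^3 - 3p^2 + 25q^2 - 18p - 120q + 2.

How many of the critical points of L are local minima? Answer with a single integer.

0

L separates as a function of p plus a function of q, so ∇L=0 decouples.
∂L/∂p = -6(p + 3) = 0 at p ∈ {-3}; ∂L/∂q = -5(q - 4)(q - 1)(q + 2)(q + 3) = 0 at q ∈ {-3, -2, 1, 4}.
The Hessian is diagonal: diag(L_pp, L_qq). Second derivatives: L_pp(-3)=-6; L_qq(-3)=140, L_qq(-2)=-90, L_qq(1)=180, L_qq(4)=-630.
Local minima occur where both diagonal entries positive: none. Count: 0.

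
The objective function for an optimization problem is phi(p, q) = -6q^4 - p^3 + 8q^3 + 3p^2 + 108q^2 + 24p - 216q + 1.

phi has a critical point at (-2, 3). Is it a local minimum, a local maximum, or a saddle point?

saddle point

The mixed partial ∂²phi/∂p∂q is 0, so the Hessian at any point is diag(phi_pp, phi_qq) = diag(6(-p + 1), 24(-3q^2 + 2q + 9)).
At (-2, 3): H = diag(18, -288).
The eigenvalues have opposite signs, so H is indefinite: a saddle point.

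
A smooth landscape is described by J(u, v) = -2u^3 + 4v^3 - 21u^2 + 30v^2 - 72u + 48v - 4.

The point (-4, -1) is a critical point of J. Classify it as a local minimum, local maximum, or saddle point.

local minimum

The mixed partial ∂²J/∂u∂v is 0, so the Hessian at any point is diag(J_uu, J_vv) = diag(-6(2u + 7), 12(2v + 5)).
At (-4, -1): H = diag(6, 36).
Both eigenvalues are positive, so H is positive definite: a local minimum.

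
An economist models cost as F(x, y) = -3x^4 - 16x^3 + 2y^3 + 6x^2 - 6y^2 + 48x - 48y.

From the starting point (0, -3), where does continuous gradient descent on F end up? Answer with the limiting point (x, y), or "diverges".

F is separable, so gradient descent decouples: x follows -∂F/∂x, y follows -∂F/∂y.
∂F/∂x = -12(x - 1)(x + 1)(x + 4); at x=0 this is 48, so x decreases.
∂F/∂y = 6(y - 4)(y + 2); at y=-3 this is 42, so y decreases.
The y-coordinate has no critical point in that direction and runs off to infinity.

diverges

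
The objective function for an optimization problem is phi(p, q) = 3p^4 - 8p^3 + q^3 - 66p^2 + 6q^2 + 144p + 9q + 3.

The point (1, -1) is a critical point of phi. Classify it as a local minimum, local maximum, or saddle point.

saddle point

The mixed partial ∂²phi/∂p∂q is 0, so the Hessian at any point is diag(phi_pp, phi_qq) = diag(12(3p^2 - 4p - 11), 6(q + 2)).
At (1, -1): H = diag(-144, 6).
The eigenvalues have opposite signs, so H is indefinite: a saddle point.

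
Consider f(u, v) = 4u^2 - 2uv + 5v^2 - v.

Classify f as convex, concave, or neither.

convex

f is quadratic, so its Hessian is the constant matrix H = [[8, -2], [-2, 10]].
det(H) = 76, tr(H) = 18.
det(H) > 0 and tr(H) > 0, so H is positive definite everywhere: convex.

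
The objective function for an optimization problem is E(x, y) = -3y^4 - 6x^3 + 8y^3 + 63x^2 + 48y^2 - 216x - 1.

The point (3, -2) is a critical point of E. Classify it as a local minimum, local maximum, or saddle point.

saddle point

The mixed partial ∂²E/∂x∂y is 0, so the Hessian at any point is diag(E_xx, E_yy) = diag(18(-2x + 7), 12(-3y^2 + 4y + 8)).
At (3, -2): H = diag(18, -144).
The eigenvalues have opposite signs, so H is indefinite: a saddle point.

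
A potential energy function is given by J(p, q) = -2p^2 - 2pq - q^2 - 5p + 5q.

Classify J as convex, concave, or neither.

J is quadratic, so its Hessian is the constant matrix H = [[-4, -2], [-2, -2]].
det(H) = 4, tr(H) = -6.
det(H) > 0 and tr(H) < 0, so H is negative definite everywhere: concave.

concave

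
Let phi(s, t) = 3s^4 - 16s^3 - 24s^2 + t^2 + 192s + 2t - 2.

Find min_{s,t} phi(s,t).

-307

phi(s,t) separates as P(s) + Q(t) − 2, so its minimum is min P + min Q − 2.
P'(s) = 12(s - 4)(s - 2)(s + 2) vanishes at s ∈ {-2, 2, 4}; Q'(t) = 2(t + 1) vanishes at t ∈ {-1}.
Local minima of P (where P''>0): P(-2)=-304, P(4)=128. Local minima of Q: Q(-1)=-1.
So the global minimum of phi is P(-2) + Q(-1) − 2 = -304 − 1 − 2 = -307, attained at (-2, -1).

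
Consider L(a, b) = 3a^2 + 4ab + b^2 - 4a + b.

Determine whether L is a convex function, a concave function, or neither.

L is quadratic, so its Hessian is the constant matrix H = [[6, 4], [4, 2]].
det(H) = -4, tr(H) = 8.
det(H) < 0, so H is indefinite: neither convex nor concave.

neither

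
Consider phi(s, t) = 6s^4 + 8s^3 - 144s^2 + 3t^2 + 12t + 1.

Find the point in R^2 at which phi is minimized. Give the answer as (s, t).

(-4, -2)

phi(s,t) separates as P(s) + Q(t) + 1, so its minimum is min P + min Q + 1.
P'(s) = 24s(s - 3)(s + 4) vanishes at s ∈ {-4, 0, 3}; Q'(t) = 6(t + 2) vanishes at t ∈ {-2}.
Local minima of P (where P''>0): P(-4)=-1280, P(3)=-594. Local minima of Q: Q(-2)=-12.
So the global minimum of phi is P(-4) + Q(-2) + 1 = -1280 − 12 + 1 = -1291, attained at (-4, -2).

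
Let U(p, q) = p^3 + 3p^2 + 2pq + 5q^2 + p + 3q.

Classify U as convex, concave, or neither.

neither

The term p^3 is cubic, so the Hessian is not constant.
∂²U/∂p² = 6p + 6, which takes both signs as p varies (negative for sufficiently negative p). A diagonal entry of the Hessian changing sign means the Hessian is neither positive- nor negative-semidefinite on all of R^2.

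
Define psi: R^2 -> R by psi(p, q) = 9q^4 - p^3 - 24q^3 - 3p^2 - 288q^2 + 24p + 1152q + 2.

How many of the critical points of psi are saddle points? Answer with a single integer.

psi separates as a function of p plus a function of q, so ∇psi=0 decouples.
∂psi/∂p = -3(p - 2)(p + 4) = 0 at p ∈ {-4, 2}; ∂psi/∂q = 36(q - 4)(q - 2)(q + 4) = 0 at q ∈ {-4, 2, 4}.
The Hessian is diagonal: diag(psi_pp, psi_qq). Second derivatives: psi_pp(-4)=18, psi_pp(2)=-18; psi_qq(-4)=1728, psi_qq(2)=-432, psi_qq(4)=576.
Saddle points occur where the two diagonal entries have opposite signs: (-4, 2), (2, -4), (2, 4). Count: 3.

3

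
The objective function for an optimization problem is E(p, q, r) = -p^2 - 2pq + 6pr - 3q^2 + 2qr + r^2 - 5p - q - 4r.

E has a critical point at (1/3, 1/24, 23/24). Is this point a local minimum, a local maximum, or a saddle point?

The Hessian is constant: H = [[-2, -2, 6], [-2, -6, 2], [6, 2, 2]].
Leading principal minors: Δ₁ = -2, Δ₂ = 8, Δ₃ = 192.
The minors fit neither the all-positive nor the alternating-sign pattern, so H is indefinite: a saddle point.

saddle point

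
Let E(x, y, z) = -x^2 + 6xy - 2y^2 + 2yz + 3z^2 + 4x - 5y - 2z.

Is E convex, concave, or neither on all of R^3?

neither

E is quadratic, so its Hessian is the constant matrix H = [[-2, 6, 0], [6, -4, 2], [0, 2, 6]].
Leading principal minors: -2, -28, -160.
Neither pattern holds ⇒ H is indefinite ⇒ neither convex nor concave.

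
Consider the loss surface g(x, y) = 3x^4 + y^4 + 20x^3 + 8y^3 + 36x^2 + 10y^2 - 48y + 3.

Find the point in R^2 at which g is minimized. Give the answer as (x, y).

g(x,y) separates as P(x) + Q(y) + 3, so its minimum is min P + min Q + 3.
P'(x) = 12x(x + 2)(x + 3) vanishes at x ∈ {-3, -2, 0}; Q'(y) = 4(y - 1)(y + 3)(y + 4) vanishes at y ∈ {-4, -3, 1}.
Local minima of P (where P''>0): P(-3)=27, P(0)=0. Local minima of Q: Q(-4)=96, Q(1)=-29.
So the global minimum of g is P(0) + Q(1) + 3 = 0 − 29 + 3 = -26, attained at (0, 1).

(0, 1)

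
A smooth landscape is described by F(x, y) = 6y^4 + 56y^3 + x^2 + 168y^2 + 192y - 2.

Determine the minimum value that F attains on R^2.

F(x,y) separates as P(x) + Q(y) − 2, so its minimum is min P + min Q − 2.
P'(x) = 2x vanishes at x ∈ {0}; Q'(y) = 24(y + 1)(y + 2)(y + 4) vanishes at y ∈ {-4, -2, -1}.
Local minima of P (where P''>0): P(0)=0. Local minima of Q: Q(-4)=-128, Q(-1)=-74.
So the global minimum of F is P(0) + Q(-4) − 2 = 0 − 128 − 2 = -130, attained at (0, -4).

-130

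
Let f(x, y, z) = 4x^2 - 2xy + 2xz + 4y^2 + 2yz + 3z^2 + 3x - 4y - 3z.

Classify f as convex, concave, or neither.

convex

f is quadratic, so its Hessian is the constant matrix H = [[8, -2, 2], [-2, 8, 2], [2, 2, 6]].
Leading principal minors: 8, 60, 280.
All positive ⇒ H ≻ 0 ⇒ convex.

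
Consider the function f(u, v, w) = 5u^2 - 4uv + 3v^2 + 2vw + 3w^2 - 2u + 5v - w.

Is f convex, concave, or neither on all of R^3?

convex

f is quadratic, so its Hessian is the constant matrix H = [[10, -4, 0], [-4, 6, 2], [0, 2, 6]].
Leading principal minors: 10, 44, 224.
All positive ⇒ H ≻ 0 ⇒ convex.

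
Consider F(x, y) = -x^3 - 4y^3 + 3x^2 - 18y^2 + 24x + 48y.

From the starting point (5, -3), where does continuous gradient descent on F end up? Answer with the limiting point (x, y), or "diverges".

diverges

F is separable, so gradient descent decouples: x follows -∂F/∂x, y follows -∂F/∂y.
∂F/∂x = -3(x - 4)(x + 2); at x=5 this is -21, so x increases.
∂F/∂y = -12(y - 1)(y + 4); at y=-3 this is 48, so y decreases.
The x-coordinate has no critical point in that direction and runs off to infinity.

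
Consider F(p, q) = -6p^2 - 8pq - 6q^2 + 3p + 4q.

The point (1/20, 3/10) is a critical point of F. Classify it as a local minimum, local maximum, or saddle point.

The Hessian of F is constant: H = [[-12, -8], [-8, -12]].
det(H) = (-12)·(-12) − (-8)² = 80.
det(H) > 0 and tr(H) = -24 < 0, so H is negative definite and the point is a local maximum.

local maximum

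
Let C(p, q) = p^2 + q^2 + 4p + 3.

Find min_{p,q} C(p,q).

C(p,q) separates as A(p) + B(q) + 3, so its minimum is min A + min B + 3.
A'(p) = 2p + 4 vanishes at p ∈ {-2}; B'(q) = 2q vanishes at q ∈ {0}.
Local minima of A (where A''>0): A(-2)=-4. Local minima of B: B(0)=0.
So the global minimum of C is A(-2) + B(0) + 3 = -4 + 0 + 3 = -1, attained at (-2, 0).

-1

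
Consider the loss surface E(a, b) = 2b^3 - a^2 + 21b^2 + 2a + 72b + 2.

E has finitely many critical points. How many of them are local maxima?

E separates as a function of a plus a function of b, so ∇E=0 decouples.
∂E/∂a = -2(a - 1) = 0 at a ∈ {1}; ∂E/∂b = 6(b + 3)(b + 4) = 0 at b ∈ {-4, -3}.
The Hessian is diagonal: diag(E_aa, E_bb). Second derivatives: E_aa(1)=-2; E_bb(-4)=-6, E_bb(-3)=6.
Local maxima occur where both diagonal entries negative: (1, -4). Count: 1.

1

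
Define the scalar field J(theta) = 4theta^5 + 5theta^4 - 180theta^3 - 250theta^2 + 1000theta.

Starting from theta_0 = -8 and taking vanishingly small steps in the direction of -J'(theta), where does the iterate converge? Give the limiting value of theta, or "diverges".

J'(theta) = 20(theta - 5)(theta - 1)(theta + 2)(theta + 5), so J'(-8) = 42120.
Gradient descent moves in the -J' direction, i.e. theta is decreasing.
There is no critical point below theta=-8, and J' keeps the same sign, so the iterate runs off to −∞.

diverges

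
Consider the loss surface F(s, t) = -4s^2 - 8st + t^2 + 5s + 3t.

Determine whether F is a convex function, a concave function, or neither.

F is quadratic, so its Hessian is the constant matrix H = [[-8, -8], [-8, 2]].
det(H) = -80, tr(H) = -6.
det(H) < 0, so H is indefinite: neither convex nor concave.

neither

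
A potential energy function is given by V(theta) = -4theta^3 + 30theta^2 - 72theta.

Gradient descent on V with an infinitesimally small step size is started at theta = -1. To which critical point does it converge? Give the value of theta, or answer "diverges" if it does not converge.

2

V'(theta) = -12(theta - 3)(theta - 2), so V'(-1) = -144.
Gradient descent moves in the -V' direction, i.e. theta is increasing.
The nearest critical point in that direction is theta = 2, where V'' = 12 > 0 (a local minimum). The iterate converges there.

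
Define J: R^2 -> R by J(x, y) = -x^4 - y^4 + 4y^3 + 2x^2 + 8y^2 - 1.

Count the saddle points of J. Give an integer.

4

J separates as a function of x plus a function of y, so ∇J=0 decouples.
∂J/∂x = -4x(x - 1)(x + 1) = 0 at x ∈ {-1, 0, 1}; ∂J/∂y = -4y(y - 4)(y + 1) = 0 at y ∈ {-1, 0, 4}.
The Hessian is diagonal: diag(J_xx, J_yy). Second derivatives: J_xx(-1)=-8, J_xx(0)=4, J_xx(1)=-8; J_yy(-1)=-20, J_yy(0)=16, J_yy(4)=-80.
Saddle points occur where the two diagonal entries have opposite signs: (-1, 0), (0, -1), (0, 4), (1, 0). Count: 4.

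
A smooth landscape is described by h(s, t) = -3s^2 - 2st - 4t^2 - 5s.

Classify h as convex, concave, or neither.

concave

h is quadratic, so its Hessian is the constant matrix H = [[-6, -2], [-2, -8]].
det(H) = 44, tr(H) = -14.
det(H) > 0 and tr(H) < 0, so H is negative definite everywhere: concave.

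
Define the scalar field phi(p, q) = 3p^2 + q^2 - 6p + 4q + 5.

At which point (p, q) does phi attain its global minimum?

phi(p,q) separates as A(p) + B(q) + 5, so its minimum is min A + min B + 5.
A'(p) = 6p - 6 vanishes at p ∈ {1}; B'(q) = 2q + 4 vanishes at q ∈ {-2}.
Local minima of A (where A''>0): A(1)=-3. Local minima of B: B(-2)=-4.
So the global minimum of phi is A(1) + B(-2) + 5 = -3 − 4 + 5 = -2, attained at (1, -2).

(1, -2)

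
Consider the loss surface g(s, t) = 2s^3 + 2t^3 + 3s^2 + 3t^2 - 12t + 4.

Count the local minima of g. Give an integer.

g separates as a function of s plus a function of t, so ∇g=0 decouples.
∂g/∂s = 6s(s + 1) = 0 at s ∈ {-1, 0}; ∂g/∂t = 6(t - 1)(t + 2) = 0 at t ∈ {-2, 1}.
The Hessian is diagonal: diag(g_ss, g_tt). Second derivatives: g_ss(-1)=-6, g_ss(0)=6; g_tt(-2)=-18, g_tt(1)=18.
Local minima occur where both diagonal entries positive: (0, 1). Count: 1.

1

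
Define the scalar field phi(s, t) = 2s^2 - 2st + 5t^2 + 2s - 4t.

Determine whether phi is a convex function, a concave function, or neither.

phi is quadratic, so its Hessian is the constant matrix H = [[4, -2], [-2, 10]].
det(H) = 36, tr(H) = 14.
det(H) > 0 and tr(H) > 0, so H is positive definite everywhere: convex.

convex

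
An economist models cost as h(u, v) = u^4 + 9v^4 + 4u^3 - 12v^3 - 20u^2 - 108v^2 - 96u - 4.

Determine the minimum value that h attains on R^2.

h(u,v) separates as P(u) + Q(v) − 4, so its minimum is min P + min Q − 4.
P'(u) = 4(u - 3)(u + 2)(u + 4) vanishes at u ∈ {-4, -2, 3}; Q'(v) = 36v(v - 3)(v + 2) vanishes at v ∈ {-2, 0, 3}.
Local minima of P (where P''>0): P(-4)=64, P(3)=-279. Local minima of Q: Q(-2)=-192, Q(3)=-567.
So the global minimum of h is P(3) + Q(3) − 4 = -279 − 567 − 4 = -850, attained at (3, 3).

-850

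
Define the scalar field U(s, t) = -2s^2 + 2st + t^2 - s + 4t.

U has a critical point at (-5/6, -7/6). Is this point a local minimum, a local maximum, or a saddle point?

saddle point

The Hessian of U is constant: H = [[-4, 2], [2, 2]].
det(H) = (-4)·2 − 2² = -12.
Since det(H) < 0, H is indefinite and the critical point is a saddle point.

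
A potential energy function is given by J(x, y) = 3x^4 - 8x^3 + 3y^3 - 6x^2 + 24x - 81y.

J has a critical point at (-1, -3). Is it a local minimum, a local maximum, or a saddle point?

The mixed partial ∂²J/∂x∂y is 0, so the Hessian at any point is diag(J_xx, J_yy) = diag(12(3x^2 - 4x - 1), 18y).
At (-1, -3): H = diag(72, -54).
The eigenvalues have opposite signs, so H is indefinite: a saddle point.

saddle point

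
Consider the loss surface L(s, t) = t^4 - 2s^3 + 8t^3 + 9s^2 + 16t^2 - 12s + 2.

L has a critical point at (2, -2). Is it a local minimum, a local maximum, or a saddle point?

local maximum

The mixed partial ∂²L/∂s∂t is 0, so the Hessian at any point is diag(L_ss, L_tt) = diag(6(-2s + 3), 4(3t^2 + 12t + 8)).
At (2, -2): H = diag(-6, -16).
Both eigenvalues are negative, so H is negative definite: a local maximum.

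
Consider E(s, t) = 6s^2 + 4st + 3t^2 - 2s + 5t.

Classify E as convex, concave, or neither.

E is quadratic, so its Hessian is the constant matrix H = [[12, 4], [4, 6]].
det(H) = 56, tr(H) = 18.
det(H) > 0 and tr(H) > 0, so H is positive definite everywhere: convex.

convex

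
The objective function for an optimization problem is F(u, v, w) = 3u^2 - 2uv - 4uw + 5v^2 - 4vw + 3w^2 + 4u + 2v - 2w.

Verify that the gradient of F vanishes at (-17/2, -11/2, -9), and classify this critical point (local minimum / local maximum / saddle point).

local minimum

∇F = (6u - 2v - 4w + 4, -2u + 10v - 4w + 2, -4u - 4v + 6w - 2); substituting (-17/2, -11/2, -9) gives ∇F = (0, 0, 0), so (-17/2, -11/2, -9) is indeed a critical point.
The Hessian is constant: H = [[6, -2, -4], [-2, 10, -4], [-4, -4, 6]].
Leading principal minors: Δ₁ = 6, Δ₂ = 56, Δ₃ = 16.
All leading minors are positive, so H is positive definite: a local minimum.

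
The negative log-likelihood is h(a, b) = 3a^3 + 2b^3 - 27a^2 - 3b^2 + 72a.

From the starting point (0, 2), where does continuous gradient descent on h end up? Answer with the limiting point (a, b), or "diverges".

h is separable, so gradient descent decouples: a follows -∂h/∂a, b follows -∂h/∂b.
∂h/∂a = 9(a - 4)(a - 2); at a=0 this is 72, so a decreases.
∂h/∂b = 6b(b - 1); at b=2 this is 12, so b decreases.
The a-coordinate has no critical point in that direction and runs off to infinity.

diverges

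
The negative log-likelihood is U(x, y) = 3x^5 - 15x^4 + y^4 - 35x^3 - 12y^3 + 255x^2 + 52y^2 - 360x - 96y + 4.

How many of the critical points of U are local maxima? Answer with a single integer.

U separates as a function of x plus a function of y, so ∇U=0 decouples.
∂U/∂x = 15(x - 4)(x - 2)(x - 1)(x + 3) = 0 at x ∈ {-3, 1, 2, 4}; ∂U/∂y = 4(y - 4)(y - 3)(y - 2) = 0 at y ∈ {2, 3, 4}.
The Hessian is diagonal: diag(U_xx, U_yy). Second derivatives: U_xx(-3)=-2100, U_xx(1)=180, U_xx(2)=-150, U_xx(4)=630; U_yy(2)=8, U_yy(3)=-4, U_yy(4)=8.
Local maxima occur where both diagonal entries negative: (-3, 3), (2, 3). Count: 2.

2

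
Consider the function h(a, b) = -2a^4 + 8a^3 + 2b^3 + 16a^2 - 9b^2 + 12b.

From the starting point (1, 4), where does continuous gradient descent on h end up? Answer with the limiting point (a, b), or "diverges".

h is separable, so gradient descent decouples: a follows -∂h/∂a, b follows -∂h/∂b.
∂h/∂a = -8a(a - 4)(a + 1); at a=1 this is 48, so a decreases.
∂h/∂b = 6(b - 2)(b - 1); at b=4 this is 36, so b decreases.
a converges to its nearest critical value 0 (a local min of the a-part); b converges to 2. The iterate converges to (0, 2).

(0, 2)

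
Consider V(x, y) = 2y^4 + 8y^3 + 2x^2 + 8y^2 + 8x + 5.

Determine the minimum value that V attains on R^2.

V(x,y) separates as P(x) + Q(y) + 5, so its minimum is min P + min Q + 5.
P'(x) = 4x + 8 vanishes at x ∈ {-2}; Q'(y) = 8y(y + 1)(y + 2) vanishes at y ∈ {-2, -1, 0}.
Local minima of P (where P''>0): P(-2)=-8. Local minima of Q: Q(-2)=0, Q(0)=0.
So the global minimum of V is P(-2) + Q(-2) + 5 = -8 + 0 + 5 = -3, attained at (-2, -2).

-3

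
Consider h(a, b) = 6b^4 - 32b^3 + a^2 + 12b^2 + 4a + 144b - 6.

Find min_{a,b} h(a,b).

h(a,b) separates as P(a) + Q(b) − 6, so its minimum is min P + min Q − 6.
P'(a) = 2a + 4 vanishes at a ∈ {-2}; Q'(b) = 24(b - 3)(b - 2)(b + 1) vanishes at b ∈ {-1, 2, 3}.
Local minima of P (where P''>0): P(-2)=-4. Local minima of Q: Q(-1)=-94, Q(3)=162.
So the global minimum of h is P(-2) + Q(-1) − 6 = -4 − 94 − 6 = -104, attained at (-2, -1).

-104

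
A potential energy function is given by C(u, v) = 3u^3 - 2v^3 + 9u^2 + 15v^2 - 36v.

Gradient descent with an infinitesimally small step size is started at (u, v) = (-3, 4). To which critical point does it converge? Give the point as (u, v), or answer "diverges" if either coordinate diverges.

C is separable, so gradient descent decouples: u follows -∂C/∂u, v follows -∂C/∂v.
∂C/∂u = 9u(u + 2); at u=-3 this is 27, so u decreases.
∂C/∂v = -6(v - 3)(v - 2); at v=4 this is -12, so v increases.
The u-coordinate has no critical point in that direction and runs off to infinity.

diverges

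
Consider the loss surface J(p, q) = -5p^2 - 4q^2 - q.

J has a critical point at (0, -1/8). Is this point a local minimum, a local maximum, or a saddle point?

The Hessian of J is constant: H = [[-10, 0], [0, -8]].
det(H) = (-10)·(-8) − 0² = 80.
det(H) > 0 and tr(H) = -18 < 0, so H is negative definite and the point is a local maximum.

local maximum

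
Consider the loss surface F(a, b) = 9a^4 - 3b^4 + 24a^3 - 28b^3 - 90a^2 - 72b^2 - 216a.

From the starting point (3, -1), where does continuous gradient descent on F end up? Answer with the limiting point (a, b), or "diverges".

(2, -3)

F is separable, so gradient descent decouples: a follows -∂F/∂a, b follows -∂F/∂b.
∂F/∂a = 36(a - 2)(a + 1)(a + 3); at a=3 this is 864, so a decreases.
∂F/∂b = -12b(b + 3)(b + 4); at b=-1 this is 72, so b decreases.
a converges to its nearest critical value 2 (a local min of the a-part); b converges to -3. The iterate converges to (2, -3).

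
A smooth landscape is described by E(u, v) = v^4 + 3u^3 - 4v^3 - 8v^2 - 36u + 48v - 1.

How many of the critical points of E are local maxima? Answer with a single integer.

E separates as a function of u plus a function of v, so ∇E=0 decouples.
∂E/∂u = 9(u - 2)(u + 2) = 0 at u ∈ {-2, 2}; ∂E/∂v = 4(v - 3)(v - 2)(v + 2) = 0 at v ∈ {-2, 2, 3}.
The Hessian is diagonal: diag(E_uu, E_vv). Second derivatives: E_uu(-2)=-36, E_uu(2)=36; E_vv(-2)=80, E_vv(2)=-16, E_vv(3)=20.
Local maxima occur where both diagonal entries negative: (-2, 2). Count: 1.

1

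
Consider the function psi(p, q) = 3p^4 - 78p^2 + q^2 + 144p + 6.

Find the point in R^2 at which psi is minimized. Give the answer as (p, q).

(-4, 0)

psi(p,q) separates as A(p) + B(q) + 6, so its minimum is min A + min B + 6.
A'(p) = 12(p - 3)(p - 1)(p + 4) vanishes at p ∈ {-4, 1, 3}; B'(q) = 2q vanishes at q ∈ {0}.
Local minima of A (where A''>0): A(-4)=-1056, A(3)=-27. Local minima of B: B(0)=0.
So the global minimum of psi is A(-4) + B(0) + 6 = -1056 + 0 + 6 = -1050, attained at (-4, 0).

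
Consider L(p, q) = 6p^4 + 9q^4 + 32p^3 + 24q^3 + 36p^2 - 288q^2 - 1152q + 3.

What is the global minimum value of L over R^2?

L(p,q) separates as A(p) + B(q) + 3, so its minimum is min A + min B + 3.
A'(p) = 24p(p + 1)(p + 3) vanishes at p ∈ {-3, -1, 0}; B'(q) = 36(q - 4)(q + 2)(q + 4) vanishes at q ∈ {-4, -2, 4}.
Local minima of A (where A''>0): A(-3)=-54, A(0)=0. Local minima of B: B(-4)=768, B(4)=-5376.
So the global minimum of L is A(-3) + B(4) + 3 = -54 − 5376 + 3 = -5427, attained at (-3, 4).

-5427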